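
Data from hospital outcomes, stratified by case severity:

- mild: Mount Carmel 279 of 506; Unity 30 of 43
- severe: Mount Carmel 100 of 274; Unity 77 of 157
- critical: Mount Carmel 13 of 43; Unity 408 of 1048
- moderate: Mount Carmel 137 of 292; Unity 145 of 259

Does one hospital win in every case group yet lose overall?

Mild: Mount Carmel 279/506 = 55.1%, Unity 30/43 = 69.8% → Unity
Severe: Mount Carmel 100/274 = 36.5%, Unity 77/157 = 49.0% → Unity
Critical: Mount Carmel 13/43 = 30.2%, Unity 408/1048 = 38.9% → Unity
Moderate: Mount Carmel 137/292 = 46.9%, Unity 145/259 = 56.0% → Unity
Overall: Mount Carmel 529/1115 = 47.4%, Unity 660/1507 = 43.8% → Mount Carmel
Unity wins each case group but Mount Carmel wins overall — the comparison reverses. Unity's patients skew toward critical, which has a lower base rate.

Yes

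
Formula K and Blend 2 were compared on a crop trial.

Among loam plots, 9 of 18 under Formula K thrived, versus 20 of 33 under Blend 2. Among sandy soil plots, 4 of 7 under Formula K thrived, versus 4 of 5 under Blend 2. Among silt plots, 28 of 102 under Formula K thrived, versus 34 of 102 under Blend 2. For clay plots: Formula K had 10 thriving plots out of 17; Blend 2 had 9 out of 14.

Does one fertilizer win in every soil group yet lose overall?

Loam: Formula K 9/18 = 50.0%, Blend 2 20/33 = 60.6% → Blend 2
Sandy soil: Formula K 4/7 = 57.1%, Blend 2 4/5 = 80.0% → Blend 2
Silt: Formula K 28/102 = 27.5%, Blend 2 34/102 = 33.3% → Blend 2
Clay: Formula K 10/17 = 58.8%, Blend 2 9/14 = 64.3% → Blend 2
Overall: Formula K 51/144 = 35.4%, Blend 2 67/154 = 43.5% → Blend 2
Blend 2 wins overall and in every soil group — no reversal.

No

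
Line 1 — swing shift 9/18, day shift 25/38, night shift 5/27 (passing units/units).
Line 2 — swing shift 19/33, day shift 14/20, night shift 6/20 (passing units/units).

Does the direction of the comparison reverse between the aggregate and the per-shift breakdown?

Swing shift: Line 1 9/18 = 50.0%, Line 2 19/33 = 57.6% → Line 2
Day shift: Line 1 25/38 = 65.8%, Line 2 14/20 = 70.0% → Line 2
Night shift: Line 1 5/27 = 18.5%, Line 2 6/20 = 30.0% → Line 2
Overall: Line 1 39/83 = 47.0%, Line 2 39/73 = 53.4% → Line 2
Line 2 wins overall and in every shift group — no reversal.

No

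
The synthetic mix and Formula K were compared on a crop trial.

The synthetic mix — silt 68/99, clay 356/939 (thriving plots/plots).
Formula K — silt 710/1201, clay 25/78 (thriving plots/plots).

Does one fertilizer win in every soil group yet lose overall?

Yes

Silt: the synthetic mix 68/99 = 68.7%, Formula K 710/1201 = 59.1% → the synthetic mix
Clay: the synthetic mix 356/939 = 37.9%, Formula K 25/78 = 32.1% → the synthetic mix
Overall: the synthetic mix 424/1038 = 40.8%, Formula K 735/1279 = 57.5% → Formula K
The synthetic mix wins each soil group but Formula K wins overall — the comparison reverses. The synthetic mix's plots skew toward clay, which has a lower base rate.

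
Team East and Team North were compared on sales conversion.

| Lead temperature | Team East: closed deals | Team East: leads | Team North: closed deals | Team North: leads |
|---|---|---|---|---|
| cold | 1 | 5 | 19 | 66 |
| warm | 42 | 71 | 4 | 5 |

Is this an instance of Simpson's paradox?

Yes

Cold: Team East 1/5 = 20.0%, Team North 19/66 = 28.8% → Team North
Warm: Team East 42/71 = 59.2%, Team North 4/5 = 80.0% → Team North
Overall: Team East 43/76 = 56.6%, Team North 23/71 = 32.4% → Team East
Team North wins each lead group but Team East wins overall — the comparison reverses. Team North's leads skew toward cold, which has a lower base rate.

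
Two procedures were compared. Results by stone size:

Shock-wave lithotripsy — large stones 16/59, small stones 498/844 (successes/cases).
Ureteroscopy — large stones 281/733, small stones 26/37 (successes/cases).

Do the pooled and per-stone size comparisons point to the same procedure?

No

Large stones: shock-wave lithotripsy 16/59 = 27.1%, ureteroscopy 281/733 = 38.3% → ureteroscopy
Small stones: shock-wave lithotripsy 498/844 = 59.0%, ureteroscopy 26/37 = 70.3% → ureteroscopy
Overall: shock-wave lithotripsy 514/903 = 56.9%, ureteroscopy 307/770 = 39.9% → shock-wave lithotripsy
Ureteroscopy wins each stone group but shock-wave lithotripsy wins overall — the comparison reverses. Ureteroscopy's cases skew toward large stones, which has a lower base rate.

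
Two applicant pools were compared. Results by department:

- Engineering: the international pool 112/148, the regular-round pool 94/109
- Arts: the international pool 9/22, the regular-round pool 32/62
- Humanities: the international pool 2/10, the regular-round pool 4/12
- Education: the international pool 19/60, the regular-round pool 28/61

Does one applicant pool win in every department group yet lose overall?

No

Engineering: the international pool 112/148 = 75.7%, the regular-round pool 94/109 = 86.2% → the regular-round pool
Arts: the international pool 9/22 = 40.9%, the regular-round pool 32/62 = 51.6% → the regular-round pool
Humanities: the international pool 2/10 = 20.0%, the regular-round pool 4/12 = 33.3% → the regular-round pool
Education: the international pool 19/60 = 31.7%, the regular-round pool 28/61 = 45.9% → the regular-round pool
Overall: the international pool 142/240 = 59.2%, the regular-round pool 158/244 = 64.8% → the regular-round pool
The regular-round pool wins overall and in every department group — no reversal.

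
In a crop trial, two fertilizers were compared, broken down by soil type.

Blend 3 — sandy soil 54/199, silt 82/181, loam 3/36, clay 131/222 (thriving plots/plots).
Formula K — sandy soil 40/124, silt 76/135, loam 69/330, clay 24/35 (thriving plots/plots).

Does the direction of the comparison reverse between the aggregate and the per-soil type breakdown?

Yes

Sandy soil: Blend 3 54/199 = 27.1%, Formula K 40/124 = 32.3% → Formula K
Silt: Blend 3 82/181 = 45.3%, Formula K 76/135 = 56.3% → Formula K
Loam: Blend 3 3/36 = 8.3%, Formula K 69/330 = 20.9% → Formula K
Clay: Blend 3 131/222 = 59.0%, Formula K 24/35 = 68.6% → Formula K
Overall: Blend 3 270/638 = 42.3%, Formula K 209/624 = 33.5% → Blend 3
Formula K wins each soil group but Blend 3 wins overall — the comparison reverses. Formula K's plots skew toward loam, which has a lower base rate.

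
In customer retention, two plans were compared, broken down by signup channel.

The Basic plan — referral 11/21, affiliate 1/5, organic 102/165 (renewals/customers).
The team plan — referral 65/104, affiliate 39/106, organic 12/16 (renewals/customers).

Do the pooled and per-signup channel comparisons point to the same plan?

Referral: the Basic plan 11/21 = 52.4%, the team plan 65/104 = 62.5% → the team plan
Affiliate: the Basic plan 1/5 = 20.0%, the team plan 39/106 = 36.8% → the team plan
Organic: the Basic plan 102/165 = 61.8%, the team plan 12/16 = 75.0% → the team plan
Overall: the Basic plan 114/191 = 59.7%, the team plan 116/226 = 51.3% → the Basic plan
The team plan wins each signup group but the Basic plan wins overall — the comparison reverses. The team plan's customers skew toward affiliate, which has a lower base rate.

No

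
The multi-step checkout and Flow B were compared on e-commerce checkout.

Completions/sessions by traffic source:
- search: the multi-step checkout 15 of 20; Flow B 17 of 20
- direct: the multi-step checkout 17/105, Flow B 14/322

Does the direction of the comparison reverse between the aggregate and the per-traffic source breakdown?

No

Search: the multi-step checkout 15/20 = 75.0%, Flow B 17/20 = 85.0% → Flow B
Direct: the multi-step checkout 17/105 = 16.2%, Flow B 14/322 = 4.3% → the multi-step checkout
Overall: the multi-step checkout 32/125 = 25.6%, Flow B 31/342 = 9.1% → the multi-step checkout
Neither sweeps: the multi-step checkout wins 1 of 2 groups, Flow B wins 1. The multi-step checkout wins overall but not every group — no Simpson reversal.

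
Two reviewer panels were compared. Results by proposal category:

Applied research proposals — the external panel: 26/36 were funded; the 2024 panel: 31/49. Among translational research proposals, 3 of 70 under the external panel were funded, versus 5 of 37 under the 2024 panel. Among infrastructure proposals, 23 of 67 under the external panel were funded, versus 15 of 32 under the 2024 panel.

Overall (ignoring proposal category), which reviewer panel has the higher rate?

Applied research: the external panel 26/36 = 72.2%, the 2024 panel 31/49 = 63.3% → the external panel
Translational research: the external panel 3/70 = 4.3%, the 2024 panel 5/37 = 13.5% → the 2024 panel
Infrastructure: the external panel 23/67 = 34.3%, the 2024 panel 15/32 = 46.9% → the 2024 panel
Overall: the external panel 52/173 = 30.1%, the 2024 panel 51/118 = 43.2% → the 2024 panel
(Neither sweeps every proposal group, but the 2024 panel has the higher pooled rate.)

the 2024 panel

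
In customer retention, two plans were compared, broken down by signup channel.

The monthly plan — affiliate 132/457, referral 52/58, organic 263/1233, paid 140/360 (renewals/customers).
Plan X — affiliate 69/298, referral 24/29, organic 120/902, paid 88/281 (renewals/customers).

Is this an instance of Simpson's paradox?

Affiliate: the monthly plan 132/457 = 28.9%, Plan X 69/298 = 23.2% → the monthly plan
Referral: the monthly plan 52/58 = 89.7%, Plan X 24/29 = 82.8% → the monthly plan
Organic: the monthly plan 263/1233 = 21.3%, Plan X 120/902 = 13.3% → the monthly plan
Paid: the monthly plan 140/360 = 38.9%, Plan X 88/281 = 31.3% → the monthly plan
Overall: the monthly plan 587/2108 = 27.8%, Plan X 301/1510 = 19.9% → the monthly plan
The monthly plan wins overall and in every signup group — no reversal.

No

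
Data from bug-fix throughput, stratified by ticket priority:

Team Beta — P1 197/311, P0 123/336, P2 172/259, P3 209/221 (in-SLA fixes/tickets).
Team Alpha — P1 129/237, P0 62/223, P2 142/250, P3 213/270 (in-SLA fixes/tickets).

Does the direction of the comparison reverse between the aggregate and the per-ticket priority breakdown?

P1: Team Beta 197/311 = 63.3%, Team Alpha 129/237 = 54.4% → Team Beta
P0: Team Beta 123/336 = 36.6%, Team Alpha 62/223 = 27.8% → Team Beta
P2: Team Beta 172/259 = 66.4%, Team Alpha 142/250 = 56.8% → Team Beta
P3: Team Beta 209/221 = 94.6%, Team Alpha 213/270 = 78.9% → Team Beta
Overall: Team Beta 701/1127 = 62.2%, Team Alpha 546/980 = 55.7% → Team Beta
Team Beta wins overall and in every ticket group — no reversal.

No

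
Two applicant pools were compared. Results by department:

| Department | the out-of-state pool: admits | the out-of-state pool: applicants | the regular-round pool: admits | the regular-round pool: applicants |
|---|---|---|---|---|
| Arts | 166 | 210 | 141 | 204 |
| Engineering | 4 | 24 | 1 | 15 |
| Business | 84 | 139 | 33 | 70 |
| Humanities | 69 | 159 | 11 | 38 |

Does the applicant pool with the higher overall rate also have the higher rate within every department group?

Arts: the out-of-state pool 166/210 = 79.0%, the regular-round pool 141/204 = 69.1% → the out-of-state pool
Engineering: the out-of-state pool 4/24 = 16.7%, the regular-round pool 1/15 = 6.7% → the out-of-state pool
Business: the out-of-state pool 84/139 = 60.4%, the regular-round pool 33/70 = 47.1% → the out-of-state pool
Humanities: the out-of-state pool 69/159 = 43.4%, the regular-round pool 11/38 = 28.9% → the out-of-state pool
Overall: the out-of-state pool 323/532 = 60.7%, the regular-round pool 186/327 = 56.9% → the out-of-state pool
The out-of-state pool wins overall and in every department group — no reversal.

Yes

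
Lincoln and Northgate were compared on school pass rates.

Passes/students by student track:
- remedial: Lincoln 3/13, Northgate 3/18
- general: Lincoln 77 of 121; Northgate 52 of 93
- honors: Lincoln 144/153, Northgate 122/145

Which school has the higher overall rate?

Remedial: Lincoln 3/13 = 23.1%, Northgate 3/18 = 16.7% → Lincoln
General: Lincoln 77/121 = 63.6%, Northgate 52/93 = 55.9% → Lincoln
Honors: Lincoln 144/153 = 94.1%, Northgate 122/145 = 84.1% → Lincoln
Overall: Lincoln 224/287 = 78.0%, Northgate 177/256 = 69.1% → Lincoln

Lincoln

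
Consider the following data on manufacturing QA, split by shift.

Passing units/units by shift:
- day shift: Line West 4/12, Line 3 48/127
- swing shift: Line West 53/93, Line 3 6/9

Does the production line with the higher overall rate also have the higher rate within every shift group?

No

Day shift: Line West 4/12 = 33.3%, Line 3 48/127 = 37.8% → Line 3
Swing shift: Line West 53/93 = 57.0%, Line 3 6/9 = 66.7% → Line 3
Overall: Line West 57/105 = 54.3%, Line 3 54/136 = 39.7% → Line West
Line 3 wins each shift group but Line West wins overall — the comparison reverses. Line 3's units skew toward day shift, which has a lower base rate.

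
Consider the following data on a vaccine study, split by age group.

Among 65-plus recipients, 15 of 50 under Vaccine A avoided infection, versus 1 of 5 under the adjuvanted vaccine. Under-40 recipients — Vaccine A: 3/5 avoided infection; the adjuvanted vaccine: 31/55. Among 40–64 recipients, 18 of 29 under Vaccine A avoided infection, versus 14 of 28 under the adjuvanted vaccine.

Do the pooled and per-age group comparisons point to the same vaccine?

No

65-plus: Vaccine A 15/50 = 30.0%, the adjuvanted vaccine 1/5 = 20.0% → Vaccine A
Under-40: Vaccine A 3/5 = 60.0%, the adjuvanted vaccine 31/55 = 56.4% → Vaccine A
40–64: Vaccine A 18/29 = 62.1%, the adjuvanted vaccine 14/28 = 50.0% → Vaccine A
Overall: Vaccine A 36/84 = 42.9%, the adjuvanted vaccine 46/88 = 52.3% → the adjuvanted vaccine
Vaccine A wins each age group but the adjuvanted vaccine wins overall — the comparison reverses. Vaccine A's recipients skew toward 65-plus, which has a lower base rate.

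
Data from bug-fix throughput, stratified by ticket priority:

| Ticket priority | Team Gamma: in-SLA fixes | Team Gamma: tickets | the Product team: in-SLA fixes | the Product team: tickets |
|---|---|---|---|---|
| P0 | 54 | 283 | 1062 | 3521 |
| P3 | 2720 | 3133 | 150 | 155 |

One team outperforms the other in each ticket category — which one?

P0: Team Gamma 54/283 = 19.1%, the Product team 1062/3521 = 30.2% → the Product team
P3: Team Gamma 2720/3133 = 86.8%, the Product team 150/155 = 96.8% → the Product team
The Product team has the higher rate in both groups.

the Product team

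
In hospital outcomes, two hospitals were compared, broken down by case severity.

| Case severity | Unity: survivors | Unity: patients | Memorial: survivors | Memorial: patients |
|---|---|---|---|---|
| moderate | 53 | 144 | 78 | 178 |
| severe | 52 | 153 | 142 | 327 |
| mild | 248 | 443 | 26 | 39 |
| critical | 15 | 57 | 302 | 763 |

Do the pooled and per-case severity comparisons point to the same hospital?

No

Moderate: Unity 53/144 = 36.8%, Memorial 78/178 = 43.8% → Memorial
Severe: Unity 52/153 = 34.0%, Memorial 142/327 = 43.4% → Memorial
Mild: Unity 248/443 = 56.0%, Memorial 26/39 = 66.7% → Memorial
Critical: Unity 15/57 = 26.3%, Memorial 302/763 = 39.6% → Memorial
Overall: Unity 368/797 = 46.2%, Memorial 548/1307 = 41.9% → Unity
Memorial wins each case group but Unity wins overall — the comparison reverses. Memorial's patients skew toward critical, which has a lower base rate.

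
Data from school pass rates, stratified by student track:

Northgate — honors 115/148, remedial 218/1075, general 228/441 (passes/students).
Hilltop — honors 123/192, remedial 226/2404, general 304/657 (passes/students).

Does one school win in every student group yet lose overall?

No

Honors: Northgate 115/148 = 77.7%, Hilltop 123/192 = 64.1% → Northgate
Remedial: Northgate 218/1075 = 20.3%, Hilltop 226/2404 = 9.4% → Northgate
General: Northgate 228/441 = 51.7%, Hilltop 304/657 = 46.3% → Northgate
Overall: Northgate 561/1664 = 33.7%, Hilltop 653/3253 = 20.1% → Northgate
Northgate wins overall and in every student group — no reversal.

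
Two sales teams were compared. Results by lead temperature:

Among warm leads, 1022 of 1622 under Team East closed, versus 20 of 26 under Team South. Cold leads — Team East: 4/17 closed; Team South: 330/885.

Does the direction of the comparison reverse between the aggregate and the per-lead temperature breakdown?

Yes

Warm: Team East 1022/1622 = 63.0%, Team South 20/26 = 76.9% → Team South
Cold: Team East 4/17 = 23.5%, Team South 330/885 = 37.3% → Team South
Overall: Team East 1026/1639 = 62.6%, Team South 350/911 = 38.4% → Team East
Team South wins each lead group but Team East wins overall — the comparison reverses. Team South's leads skew toward cold, which has a lower base rate.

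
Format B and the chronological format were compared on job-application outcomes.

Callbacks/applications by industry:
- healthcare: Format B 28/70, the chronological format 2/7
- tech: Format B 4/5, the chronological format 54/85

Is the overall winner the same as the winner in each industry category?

No

Healthcare: Format B 28/70 = 40.0%, the chronological format 2/7 = 28.6% → Format B
Tech: Format B 4/5 = 80.0%, the chronological format 54/85 = 63.5% → Format B
Overall: Format B 32/75 = 42.7%, the chronological format 56/92 = 60.9% → the chronological format
Format B wins each industry group but the chronological format wins overall — the comparison reverses. Format B's applications skew toward healthcare, which has a lower base rate.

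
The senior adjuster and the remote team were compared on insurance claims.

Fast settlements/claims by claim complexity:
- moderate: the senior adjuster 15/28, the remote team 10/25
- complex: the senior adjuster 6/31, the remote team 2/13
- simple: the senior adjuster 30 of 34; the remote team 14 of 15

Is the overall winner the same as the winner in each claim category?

No

Moderate: the senior adjuster 15/28 = 53.6%, the remote team 10/25 = 40.0% → the senior adjuster
Complex: the senior adjuster 6/31 = 19.4%, the remote team 2/13 = 15.4% → the senior adjuster
Simple: the senior adjuster 30/34 = 88.2%, the remote team 14/15 = 93.3% → the remote team
Overall: the senior adjuster 51/93 = 54.8%, the remote team 26/53 = 49.1% → the senior adjuster
Neither sweeps: the senior adjuster wins 2 of 3 groups, the remote team wins 1. The senior adjuster wins overall but not every group — no Simpson reversal.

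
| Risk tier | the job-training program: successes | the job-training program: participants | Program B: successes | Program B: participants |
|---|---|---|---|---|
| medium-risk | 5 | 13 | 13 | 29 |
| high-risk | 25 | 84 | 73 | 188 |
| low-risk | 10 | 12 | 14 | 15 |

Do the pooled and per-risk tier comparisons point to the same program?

Medium-risk: the job-training program 5/13 = 38.5%, Program B 13/29 = 44.8% → Program B
High-risk: the job-training program 25/84 = 29.8%, Program B 73/188 = 38.8% → Program B
Low-risk: the job-training program 10/12 = 83.3%, Program B 14/15 = 93.3% → Program B
Overall: the job-training program 40/109 = 36.7%, Program B 100/232 = 43.1% → Program B
Program B wins overall and in every risk group — no reversal.

Yes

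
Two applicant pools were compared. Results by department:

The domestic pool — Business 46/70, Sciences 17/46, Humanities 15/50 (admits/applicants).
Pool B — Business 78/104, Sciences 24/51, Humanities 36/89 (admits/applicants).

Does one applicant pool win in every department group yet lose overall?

No

Business: the domestic pool 46/70 = 65.7%, Pool B 78/104 = 75.0% → Pool B
Sciences: the domestic pool 17/46 = 37.0%, Pool B 24/51 = 47.1% → Pool B
Humanities: the domestic pool 15/50 = 30.0%, Pool B 36/89 = 40.4% → Pool B
Overall: the domestic pool 78/166 = 47.0%, Pool B 138/244 = 56.6% → Pool B
Pool B wins overall and in every department group — no reversal.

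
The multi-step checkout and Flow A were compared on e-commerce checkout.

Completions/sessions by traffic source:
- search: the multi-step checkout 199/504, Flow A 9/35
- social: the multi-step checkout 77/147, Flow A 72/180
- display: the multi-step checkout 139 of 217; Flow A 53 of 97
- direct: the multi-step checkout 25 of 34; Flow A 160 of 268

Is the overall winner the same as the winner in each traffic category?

No

Search: the multi-step checkout 199/504 = 39.5%, Flow A 9/35 = 25.7% → the multi-step checkout
Social: the multi-step checkout 77/147 = 52.4%, Flow A 72/180 = 40.0% → the multi-step checkout
Display: the multi-step checkout 139/217 = 64.1%, Flow A 53/97 = 54.6% → the multi-step checkout
Direct: the multi-step checkout 25/34 = 73.5%, Flow A 160/268 = 59.7% → the multi-step checkout
Overall: the multi-step checkout 440/902 = 48.8%, Flow A 294/580 = 50.7% → Flow A
The multi-step checkout wins each traffic group but Flow A wins overall — the comparison reverses. The multi-step checkout's sessions skew toward search, which has a lower base rate.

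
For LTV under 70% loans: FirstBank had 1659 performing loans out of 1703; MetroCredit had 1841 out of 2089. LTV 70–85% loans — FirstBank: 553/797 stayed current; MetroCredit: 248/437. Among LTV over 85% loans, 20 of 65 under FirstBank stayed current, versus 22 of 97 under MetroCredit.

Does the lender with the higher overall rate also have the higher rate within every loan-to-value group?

LTV under 70%: FirstBank 1659/1703 = 97.4%, MetroCredit 1841/2089 = 88.1% → FirstBank
LTV 70–85%: FirstBank 553/797 = 69.4%, MetroCredit 248/437 = 56.8% → FirstBank
LTV over 85%: FirstBank 20/65 = 30.8%, MetroCredit 22/97 = 22.7% → FirstBank
Overall: FirstBank 2232/2565 = 87.0%, MetroCredit 2111/2623 = 80.5% → FirstBank
FirstBank wins overall and in every loan-to-value group — no reversal.

Yes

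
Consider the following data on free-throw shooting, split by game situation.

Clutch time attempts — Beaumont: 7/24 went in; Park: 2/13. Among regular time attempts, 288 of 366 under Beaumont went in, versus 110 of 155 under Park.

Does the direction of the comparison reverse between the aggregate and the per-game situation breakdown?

No

Clutch time: Beaumont 7/24 = 29.2%, Park 2/13 = 15.4% → Beaumont
Regular time: Beaumont 288/366 = 78.7%, Park 110/155 = 71.0% → Beaumont
Overall: Beaumont 295/390 = 75.6%, Park 112/168 = 66.7% → Beaumont
Beaumont wins overall and in every game group — no reversal.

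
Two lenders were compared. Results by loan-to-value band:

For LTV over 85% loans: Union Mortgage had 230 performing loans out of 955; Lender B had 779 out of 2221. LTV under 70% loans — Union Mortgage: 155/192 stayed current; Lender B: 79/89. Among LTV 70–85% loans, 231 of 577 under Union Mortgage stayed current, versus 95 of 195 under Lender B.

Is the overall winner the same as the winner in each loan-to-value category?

LTV over 85%: Union Mortgage 230/955 = 24.1%, Lender B 779/2221 = 35.1% → Lender B
LTV under 70%: Union Mortgage 155/192 = 80.7%, Lender B 79/89 = 88.8% → Lender B
LTV 70–85%: Union Mortgage 231/577 = 40.0%, Lender B 95/195 = 48.7% → Lender B
Overall: Union Mortgage 616/1724 = 35.7%, Lender B 953/2505 = 38.0% → Lender B
Lender B wins overall and in every loan-to-value group — no reversal.

Yes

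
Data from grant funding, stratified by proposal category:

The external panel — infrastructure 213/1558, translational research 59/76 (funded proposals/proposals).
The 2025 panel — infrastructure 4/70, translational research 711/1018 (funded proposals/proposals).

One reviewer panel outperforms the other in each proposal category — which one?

the external panel

Infrastructure: the external panel 213/1558 = 13.7%, the 2025 panel 4/70 = 5.7% → the external panel
Translational research: the external panel 59/76 = 77.6%, the 2025 panel 711/1018 = 69.8% → the external panel
The external panel has the higher rate in both groups.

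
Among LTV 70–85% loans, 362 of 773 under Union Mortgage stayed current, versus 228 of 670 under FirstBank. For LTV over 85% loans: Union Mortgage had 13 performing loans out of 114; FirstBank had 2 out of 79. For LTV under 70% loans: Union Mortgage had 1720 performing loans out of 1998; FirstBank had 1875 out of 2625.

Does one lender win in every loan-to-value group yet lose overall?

LTV 70–85%: Union Mortgage 362/773 = 46.8%, FirstBank 228/670 = 34.0% → Union Mortgage
LTV over 85%: Union Mortgage 13/114 = 11.4%, FirstBank 2/79 = 2.5% → Union Mortgage
LTV under 70%: Union Mortgage 1720/1998 = 86.1%, FirstBank 1875/2625 = 71.4% → Union Mortgage
Overall: Union Mortgage 2095/2885 = 72.6%, FirstBank 2105/3374 = 62.4% → Union Mortgage
Union Mortgage wins overall and in every loan-to-value group — no reversal.

No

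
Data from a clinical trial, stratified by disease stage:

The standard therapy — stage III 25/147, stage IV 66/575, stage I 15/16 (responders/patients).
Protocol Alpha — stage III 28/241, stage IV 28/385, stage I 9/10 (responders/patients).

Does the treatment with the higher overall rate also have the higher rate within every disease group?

Yes

Stage III: the standard therapy 25/147 = 17.0%, Protocol Alpha 28/241 = 11.6% → the standard therapy
Stage IV: the standard therapy 66/575 = 11.5%, Protocol Alpha 28/385 = 7.3% → the standard therapy
Stage I: the standard therapy 15/16 = 93.8%, Protocol Alpha 9/10 = 90.0% → the standard therapy
Overall: the standard therapy 106/738 = 14.4%, Protocol Alpha 65/636 = 10.2% → the standard therapy
The standard therapy wins overall and in every disease group — no reversal.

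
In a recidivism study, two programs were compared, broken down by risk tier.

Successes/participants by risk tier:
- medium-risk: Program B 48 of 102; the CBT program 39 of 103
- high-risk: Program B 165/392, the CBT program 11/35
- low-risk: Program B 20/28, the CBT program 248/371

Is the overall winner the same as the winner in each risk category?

No

Medium-risk: Program B 48/102 = 47.1%, the CBT program 39/103 = 37.9% → Program B
High-risk: Program B 165/392 = 42.1%, the CBT program 11/35 = 31.4% → Program B
Low-risk: Program B 20/28 = 71.4%, the CBT program 248/371 = 66.8% → Program B
Overall: Program B 233/522 = 44.6%, the CBT program 298/509 = 58.5% → the CBT program
Program B wins each risk group but the CBT program wins overall — the comparison reverses. Program B's participants skew toward high-risk, which has a lower base rate.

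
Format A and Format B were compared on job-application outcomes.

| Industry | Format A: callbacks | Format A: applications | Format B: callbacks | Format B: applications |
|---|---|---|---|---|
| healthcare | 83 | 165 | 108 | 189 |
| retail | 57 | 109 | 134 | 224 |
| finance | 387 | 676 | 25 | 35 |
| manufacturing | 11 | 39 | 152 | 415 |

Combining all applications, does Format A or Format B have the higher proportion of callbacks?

Format A

Healthcare: Format A 83/165 = 50.3%, Format B 108/189 = 57.1% → Format B
Retail: Format A 57/109 = 52.3%, Format B 134/224 = 59.8% → Format B
Finance: Format A 387/676 = 57.2%, Format B 25/35 = 71.4% → Format B
Manufacturing: Format A 11/39 = 28.2%, Format B 152/415 = 36.6% → Format B
Overall: Format A 538/989 = 54.4%, Format B 419/863 = 48.6% → Format A
(Format B wins every industry group but Format A wins overall — Format B's applications skew toward the low-rate manufacturing group.)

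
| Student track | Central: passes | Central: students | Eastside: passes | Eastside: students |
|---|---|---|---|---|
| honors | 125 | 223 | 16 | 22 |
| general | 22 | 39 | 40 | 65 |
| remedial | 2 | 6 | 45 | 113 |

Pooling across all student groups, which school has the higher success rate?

Honors: Central 125/223 = 56.1%, Eastside 16/22 = 72.7% → Eastside
General: Central 22/39 = 56.4%, Eastside 40/65 = 61.5% → Eastside
Remedial: Central 2/6 = 33.3%, Eastside 45/113 = 39.8% → Eastside
Overall: Central 149/268 = 55.6%, Eastside 101/200 = 50.5% → Central
(Eastside wins every student group but Central wins overall — Eastside's students skew toward the low-rate remedial group.)

Central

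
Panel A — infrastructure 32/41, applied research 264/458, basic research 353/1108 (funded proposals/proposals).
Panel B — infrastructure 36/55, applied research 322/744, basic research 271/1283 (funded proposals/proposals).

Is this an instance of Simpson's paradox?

No

Infrastructure: Panel A 32/41 = 78.0%, Panel B 36/55 = 65.5% → Panel A
Applied research: Panel A 264/458 = 57.6%, Panel B 322/744 = 43.3% → Panel A
Basic research: Panel A 353/1108 = 31.9%, Panel B 271/1283 = 21.1% → Panel A
Overall: Panel A 649/1607 = 40.4%, Panel B 629/2082 = 30.2% → Panel A
Panel A wins overall and in every proposal group — no reversal.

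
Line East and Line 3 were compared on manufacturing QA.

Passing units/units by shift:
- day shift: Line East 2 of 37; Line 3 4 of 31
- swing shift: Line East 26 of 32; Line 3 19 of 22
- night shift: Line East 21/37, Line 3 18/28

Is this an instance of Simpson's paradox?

No

Day shift: Line East 2/37 = 5.4%, Line 3 4/31 = 12.9% → Line 3
Swing shift: Line East 26/32 = 81.2%, Line 3 19/22 = 86.4% → Line 3
Night shift: Line East 21/37 = 56.8%, Line 3 18/28 = 64.3% → Line 3
Overall: Line East 49/106 = 46.2%, Line 3 41/81 = 50.6% → Line 3
Line 3 wins overall and in every shift group — no reversal.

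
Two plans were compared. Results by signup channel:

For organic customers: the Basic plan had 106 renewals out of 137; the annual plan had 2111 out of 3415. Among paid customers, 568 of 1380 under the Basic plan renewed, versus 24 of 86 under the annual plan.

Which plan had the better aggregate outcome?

the annual plan

Organic: the Basic plan 106/137 = 77.4%, the annual plan 2111/3415 = 61.8% → the Basic plan
Paid: the Basic plan 568/1380 = 41.2%, the annual plan 24/86 = 27.9% → the Basic plan
Overall: the Basic plan 674/1517 = 44.4%, the annual plan 2135/3501 = 61.0% → the annual plan
(The Basic plan wins every signup group but the annual plan wins overall — the Basic plan's customers skew toward the low-rate paid group.)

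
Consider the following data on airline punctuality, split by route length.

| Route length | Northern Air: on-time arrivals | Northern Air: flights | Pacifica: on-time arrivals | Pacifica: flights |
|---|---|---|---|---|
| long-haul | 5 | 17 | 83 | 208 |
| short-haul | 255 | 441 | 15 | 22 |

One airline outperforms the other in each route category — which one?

Long-haul: Northern Air 5/17 = 29.4%, Pacifica 83/208 = 39.9% → Pacifica
Short-haul: Northern Air 255/441 = 57.8%, Pacifica 15/22 = 68.2% → Pacifica
Pacifica has the higher rate in both groups.

Pacifica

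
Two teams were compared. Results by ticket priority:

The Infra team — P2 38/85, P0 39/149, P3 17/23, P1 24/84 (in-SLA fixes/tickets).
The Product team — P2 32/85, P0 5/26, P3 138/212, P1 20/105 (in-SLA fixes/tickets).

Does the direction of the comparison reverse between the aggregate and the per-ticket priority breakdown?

Yes

P2: the Infra team 38/85 = 44.7%, the Product team 32/85 = 37.6% → the Infra team
P0: the Infra team 39/149 = 26.2%, the Product team 5/26 = 19.2% → the Infra team
P3: the Infra team 17/23 = 73.9%, the Product team 138/212 = 65.1% → the Infra team
P1: the Infra team 24/84 = 28.6%, the Product team 20/105 = 19.0% → the Infra team
Overall: the Infra team 118/341 = 34.6%, the Product team 195/428 = 45.6% → the Product team
The Infra team wins each ticket group but the Product team wins overall — the comparison reverses. The Infra team's tickets skew toward P0, which has a lower base rate.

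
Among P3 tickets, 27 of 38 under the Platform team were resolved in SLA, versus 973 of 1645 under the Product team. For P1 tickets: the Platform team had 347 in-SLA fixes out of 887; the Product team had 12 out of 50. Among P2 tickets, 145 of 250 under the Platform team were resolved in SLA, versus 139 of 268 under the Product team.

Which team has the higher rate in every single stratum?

P3: the Platform team 27/38 = 71.1%, the Product team 973/1645 = 59.1% → the Platform team
P1: the Platform team 347/887 = 39.1%, the Product team 12/50 = 24.0% → the Platform team
P2: the Platform team 145/250 = 58.0%, the Product team 139/268 = 51.9% → the Platform team
The Platform team has the higher rate in all 3 groups.

the Platform team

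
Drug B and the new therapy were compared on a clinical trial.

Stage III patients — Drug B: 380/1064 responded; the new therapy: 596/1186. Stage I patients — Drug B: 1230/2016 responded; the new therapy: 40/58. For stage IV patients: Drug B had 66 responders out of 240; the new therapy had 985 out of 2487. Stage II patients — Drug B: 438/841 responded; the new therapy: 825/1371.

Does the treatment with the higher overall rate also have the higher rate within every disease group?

Stage III: Drug B 380/1064 = 35.7%, the new therapy 596/1186 = 50.3% → the new therapy
Stage I: Drug B 1230/2016 = 61.0%, the new therapy 40/58 = 69.0% → the new therapy
Stage IV: Drug B 66/240 = 27.5%, the new therapy 985/2487 = 39.6% → the new therapy
Stage II: Drug B 438/841 = 52.1%, the new therapy 825/1371 = 60.2% → the new therapy
Overall: Drug B 2114/4161 = 50.8%, the new therapy 2446/5102 = 47.9% → Drug B
The new therapy wins each disease group but Drug B wins overall — the comparison reverses. The new therapy's patients skew toward stage IV, which has a lower base rate.

No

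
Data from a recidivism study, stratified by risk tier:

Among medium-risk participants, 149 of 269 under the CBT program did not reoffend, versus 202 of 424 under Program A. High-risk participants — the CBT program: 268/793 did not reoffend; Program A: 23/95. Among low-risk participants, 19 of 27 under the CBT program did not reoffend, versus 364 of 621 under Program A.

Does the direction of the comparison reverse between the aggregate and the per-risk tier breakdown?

Medium-risk: the CBT program 149/269 = 55.4%, Program A 202/424 = 47.6% → the CBT program
High-risk: the CBT program 268/793 = 33.8%, Program A 23/95 = 24.2% → the CBT program
Low-risk: the CBT program 19/27 = 70.4%, Program A 364/621 = 58.6% → the CBT program
Overall: the CBT program 436/1089 = 40.0%, Program A 589/1140 = 51.7% → Program A
The CBT program wins each risk group but Program A wins overall — the comparison reverses. The CBT program's participants skew toward high-risk, which has a lower base rate.

Yes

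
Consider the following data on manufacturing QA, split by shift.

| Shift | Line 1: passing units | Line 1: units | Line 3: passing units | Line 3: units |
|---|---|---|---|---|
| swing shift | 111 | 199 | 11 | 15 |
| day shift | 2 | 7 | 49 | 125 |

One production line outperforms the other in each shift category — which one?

Line 3

Swing shift: Line 1 111/199 = 55.8%, Line 3 11/15 = 73.3% → Line 3
Day shift: Line 1 2/7 = 28.6%, Line 3 49/125 = 39.2% → Line 3
Line 3 has the higher rate in both groups.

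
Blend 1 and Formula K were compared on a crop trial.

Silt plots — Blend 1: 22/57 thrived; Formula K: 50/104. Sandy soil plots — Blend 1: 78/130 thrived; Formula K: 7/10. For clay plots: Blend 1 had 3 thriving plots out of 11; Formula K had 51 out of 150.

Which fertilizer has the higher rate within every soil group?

Silt: Blend 1 22/57 = 38.6%, Formula K 50/104 = 48.1% → Formula K
Sandy soil: Blend 1 78/130 = 60.0%, Formula K 7/10 = 70.0% → Formula K
Clay: Blend 1 3/11 = 27.3%, Formula K 51/150 = 34.0% → Formula K
Formula K has the higher rate in all 3 groups.

Formula K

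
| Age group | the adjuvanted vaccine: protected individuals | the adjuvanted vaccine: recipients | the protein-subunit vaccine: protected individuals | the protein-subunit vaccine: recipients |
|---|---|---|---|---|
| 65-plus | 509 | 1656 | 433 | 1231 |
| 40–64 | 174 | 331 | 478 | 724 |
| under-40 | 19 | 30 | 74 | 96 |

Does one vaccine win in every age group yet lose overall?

65-plus: the adjuvanted vaccine 509/1656 = 30.7%, the protein-subunit vaccine 433/1231 = 35.2% → the protein-subunit vaccine
40–64: the adjuvanted vaccine 174/331 = 52.6%, the protein-subunit vaccine 478/724 = 66.0% → the protein-subunit vaccine
Under-40: the adjuvanted vaccine 19/30 = 63.3%, the protein-subunit vaccine 74/96 = 77.1% → the protein-subunit vaccine
Overall: the adjuvanted vaccine 702/2017 = 34.8%, the protein-subunit vaccine 985/2051 = 48.0% → the protein-subunit vaccine
The protein-subunit vaccine wins overall and in every age group — no reversal.

No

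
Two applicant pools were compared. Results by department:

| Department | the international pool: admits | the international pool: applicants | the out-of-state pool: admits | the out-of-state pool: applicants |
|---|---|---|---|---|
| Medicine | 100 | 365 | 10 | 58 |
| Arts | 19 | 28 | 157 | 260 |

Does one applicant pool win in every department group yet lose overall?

Yes

Medicine: the international pool 100/365 = 27.4%, the out-of-state pool 10/58 = 17.2% → the international pool
Arts: the international pool 19/28 = 67.9%, the out-of-state pool 157/260 = 60.4% → the international pool
Overall: the international pool 119/393 = 30.3%, the out-of-state pool 167/318 = 52.5% → the out-of-state pool
The international pool wins each department group but the out-of-state pool wins overall — the comparison reverses. The international pool's applicants skew toward Medicine, which has a lower base rate.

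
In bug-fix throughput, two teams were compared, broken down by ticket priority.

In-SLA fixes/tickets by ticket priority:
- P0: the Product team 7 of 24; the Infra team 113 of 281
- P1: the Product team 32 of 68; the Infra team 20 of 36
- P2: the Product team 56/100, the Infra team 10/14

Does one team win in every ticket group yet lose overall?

Yes

P0: the Product team 7/24 = 29.2%, the Infra team 113/281 = 40.2% → the Infra team
P1: the Product team 32/68 = 47.1%, the Infra team 20/36 = 55.6% → the Infra team
P2: the Product team 56/100 = 56.0%, the Infra team 10/14 = 71.4% → the Infra team
Overall: the Product team 95/192 = 49.5%, the Infra team 143/331 = 43.2% → the Product team
The Infra team wins each ticket group but the Product team wins overall — the comparison reverses. The Infra team's tickets skew toward P0, which has a lower base rate.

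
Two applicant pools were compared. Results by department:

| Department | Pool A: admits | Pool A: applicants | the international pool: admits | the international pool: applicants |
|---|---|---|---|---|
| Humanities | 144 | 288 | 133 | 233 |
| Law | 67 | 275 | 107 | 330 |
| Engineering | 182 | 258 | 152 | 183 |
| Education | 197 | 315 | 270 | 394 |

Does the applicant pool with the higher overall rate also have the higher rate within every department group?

Yes

Humanities: Pool A 144/288 = 50.0%, the international pool 133/233 = 57.1% → the international pool
Law: Pool A 67/275 = 24.4%, the international pool 107/330 = 32.4% → the international pool
Engineering: Pool A 182/258 = 70.5%, the international pool 152/183 = 83.1% → the international pool
Education: Pool A 197/315 = 62.5%, the international pool 270/394 = 68.5% → the international pool
Overall: Pool A 590/1136 = 51.9%, the international pool 662/1140 = 58.1% → the international pool
The international pool wins overall and in every department group — no reversal.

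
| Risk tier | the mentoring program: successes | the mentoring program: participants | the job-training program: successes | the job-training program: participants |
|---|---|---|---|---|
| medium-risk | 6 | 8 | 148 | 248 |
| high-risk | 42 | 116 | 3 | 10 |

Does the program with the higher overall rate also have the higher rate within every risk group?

No

Medium-risk: the mentoring program 6/8 = 75.0%, the job-training program 148/248 = 59.7% → the mentoring program
High-risk: the mentoring program 42/116 = 36.2%, the job-training program 3/10 = 30.0% → the mentoring program
Overall: the mentoring program 48/124 = 38.7%, the job-training program 151/258 = 58.5% → the job-training program
The mentoring program wins each risk group but the job-training program wins overall — the comparison reverses. The mentoring program's participants skew toward high-risk, which has a lower base rate.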